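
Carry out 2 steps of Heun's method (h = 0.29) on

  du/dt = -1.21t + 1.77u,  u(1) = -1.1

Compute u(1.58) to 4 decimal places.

Heun: k1 = f(t_n, u_n); k2 = f(t_n + h, u_n + h·k1); u_{n+1} = u_n + (h/2)·(k1 + k2).
t=1.000000, u=-1.100000:
  k1 = f(1.000000, -1.100000) = -3.157000
  k2 = f(1.290000, -2.015530) = -5.128388
  u ← -1.100000 + (0.29/2)·(-3.157000 + (-5.128388)) = -2.301381
t=1.290000, u=-2.301381:
  k1 = f(1.290000, -2.301381) = -5.634345
  k2 = f(1.580000, -3.935341) = -8.877354
  u ← -2.301381 + (0.29/2)·(-5.634345 + (-8.877354)) = -4.405578
u(1.58) ≈ -4.4056

-4.4056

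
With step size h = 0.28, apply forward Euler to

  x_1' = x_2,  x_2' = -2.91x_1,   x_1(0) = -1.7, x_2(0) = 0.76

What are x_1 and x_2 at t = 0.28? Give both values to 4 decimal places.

Euler on (x_1,x_2): x_1_{n+1} = x_1_n + h·x_1', x_2_{n+1} = x_2_n + h·x_2'.
0.000000: (-1.700000, 0.760000); f=(0.760000, 4.947000) → (-1.487200, 2.145160)
(x_1(0.28), x_2(0.28)) ≈ (-1.4872, 2.1452)

-1.4872, 2.1452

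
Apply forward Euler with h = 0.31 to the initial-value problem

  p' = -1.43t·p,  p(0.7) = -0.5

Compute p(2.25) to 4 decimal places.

Euler: p_{n+1} = p_n + h·f(t_n, p_n).
t=0.700000, p=-0.500000: f=0.500500 → p ← -0.500000 + 0.31·0.500500 = -0.344845
t=1.010000, p=-0.344845: f=0.498060 → p ← -0.344845 + 0.31·0.498060 = -0.190447
t=1.320000, p=-0.190447: f=0.359487 → p ← -0.190447 + 0.31·0.359487 = -0.079006
t=1.630000, p=-0.079006: f=0.184154 → p ← -0.079006 + 0.31·0.184154 = -0.021918
t=1.940000, p=-0.021918: f=0.060804 → p ← -0.021918 + 0.31·0.060804 = -0.003068
p(2.25) ≈ -0.0031

-0.0031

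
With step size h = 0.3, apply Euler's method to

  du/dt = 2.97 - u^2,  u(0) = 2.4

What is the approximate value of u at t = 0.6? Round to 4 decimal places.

1.7211

Euler: u_{n+1} = u_n + h·f(t_n, u_n).
t=0.000000, u=2.400000: f=-2.790000 → u ← 2.400000 + 0.3·(-2.790000) = 1.563000
t=0.300000, u=1.563000: f=0.527031 → u ← 1.563000 + 0.3·0.527031 = 1.721109
u(0.6) ≈ 1.7211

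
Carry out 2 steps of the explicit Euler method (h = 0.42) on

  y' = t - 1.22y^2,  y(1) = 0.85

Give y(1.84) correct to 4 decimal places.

Euler: y_{n+1} = y_n + h·f(t_n, y_n).
t=1.000000, y=0.850000: f=0.118550 → y ← 0.850000 + 0.42·0.118550 = 0.899791
t=1.420000, y=0.899791: f=0.432259 → y ← 0.899791 + 0.42·0.432259 = 1.081340
y(1.84) ≈ 1.0813

1.0813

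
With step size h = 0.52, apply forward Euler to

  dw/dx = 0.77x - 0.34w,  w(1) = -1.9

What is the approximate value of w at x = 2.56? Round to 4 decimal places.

0.5292

Euler: w_{n+1} = w_n + h·f(x_n, w_n).
x=1.000000, w=-1.900000: f=1.416000 → w ← -1.900000 + 0.52·1.416000 = -1.163680
x=1.520000, w=-1.163680: f=1.566051 → w ← -1.163680 + 0.52·1.566051 = -0.349333
x=2.040000, w=-0.349333: f=1.689573 → w ← -0.349333 + 0.52·1.689573 = 0.529245
w(2.56) ≈ 0.5292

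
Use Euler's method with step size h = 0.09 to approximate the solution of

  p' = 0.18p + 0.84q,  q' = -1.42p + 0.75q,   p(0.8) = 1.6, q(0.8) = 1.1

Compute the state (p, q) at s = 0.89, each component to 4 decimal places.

1.7091, 0.9698

Euler on (p,q): p_{n+1} = p_n + h·p', q_{n+1} = q_n + h·q'.
0.800000: (1.600000, 1.100000); f=(1.212000, -1.447000) → (1.709080, 0.969770)
(p(0.89), q(0.89)) ≈ (1.7091, 0.9698)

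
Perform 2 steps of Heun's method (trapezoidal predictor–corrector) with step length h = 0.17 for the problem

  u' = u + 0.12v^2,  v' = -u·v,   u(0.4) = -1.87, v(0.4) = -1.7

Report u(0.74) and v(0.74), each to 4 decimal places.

-2.3478, -3.4591

Heun on (u,v): k1 = f(t_n, state_n); k2 = f(t_n + h, state_n + h·k1); state_{n+1} = state_n + (h/2)·(k1 + k2).
0.400000: (-1.870000, -1.700000)
  k1 = (-1.523200, -3.179000)
  predictor → (-2.128944, -2.240430)
  k2 = (-1.526601, -4.769750)
  → (-2.129233, -2.375644)
0.570000: (-2.129233, -2.375644)
  k1 = (-1.451991, -5.058299)
  predictor → (-2.376072, -3.235555)
  k2 = (-1.119814, -7.687909)
  → (-2.347836, -3.459071)
(u(0.74), v(0.74)) ≈ (-2.3478, -3.4591)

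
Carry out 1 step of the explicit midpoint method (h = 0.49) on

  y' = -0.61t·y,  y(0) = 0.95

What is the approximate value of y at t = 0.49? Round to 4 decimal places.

Midpoint: k1 = f(t_n, y_n); k2 = f(t_n + h/2, y_n + (h/2)·k1); y_{n+1} = y_n + h·k2.
t=0.000000, y=0.950000:
  k1 = f(0.000000, 0.950000) = 0.000000
  k2 = f(0.245000, 0.950000) = -0.141978
  y ← 0.950000 + 0.49·(-0.141978) = 0.880431
y(0.49) ≈ 0.8804

0.8804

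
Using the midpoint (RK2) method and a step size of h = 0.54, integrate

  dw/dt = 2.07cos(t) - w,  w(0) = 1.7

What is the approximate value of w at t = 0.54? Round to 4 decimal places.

1.8054

Midpoint: k1 = f(t_n, w_n); k2 = f(t_n + h/2, w_n + (h/2)·k1); w_{n+1} = w_n + h·k2.
t=0.000000, w=1.700000:
  k1 = f(0.000000, 1.700000) = 0.370000
  k2 = f(0.270000, 1.799900) = 0.195106
  w ← 1.700000 + 0.54·0.195106 = 1.805357
w(0.54) ≈ 1.8054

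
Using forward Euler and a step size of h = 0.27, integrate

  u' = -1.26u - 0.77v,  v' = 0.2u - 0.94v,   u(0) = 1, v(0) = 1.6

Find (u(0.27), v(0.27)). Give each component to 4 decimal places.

0.3272, 1.2479

Euler on (u,v): u_{n+1} = u_n + h·u', v_{n+1} = v_n + h·v'.
0.000000: (1.000000, 1.600000); f=(-2.492000, -1.304000) → (0.327160, 1.247920)
(u(0.27), v(0.27)) ≈ (0.3272, 1.2479)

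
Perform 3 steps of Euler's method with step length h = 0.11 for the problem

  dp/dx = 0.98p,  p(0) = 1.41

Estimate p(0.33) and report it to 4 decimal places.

1.9169

Euler: p_{n+1} = p_n + h·f(x_n, p_n).
x=0.000000, p=1.410000: f=1.381800 → p ← 1.410000 + 0.11·1.381800 = 1.561998
x=0.110000, p=1.561998: f=1.530758 → p ← 1.561998 + 0.11·1.530758 = 1.730381
x=0.220000, p=1.730381: f=1.695774 → p ← 1.730381 + 0.11·1.695774 = 1.916916
p(0.33) ≈ 1.9169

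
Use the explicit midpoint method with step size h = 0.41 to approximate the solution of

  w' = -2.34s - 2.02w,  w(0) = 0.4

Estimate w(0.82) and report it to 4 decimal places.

Midpoint: k1 = f(s_n, w_n); k2 = f(s_n + h/2, w_n + (h/2)·k1); w_{n+1} = w_n + h·k2.
s=0.000000, w=0.400000:
  k1 = f(0.000000, 0.400000) = -0.808000
  k2 = f(0.205000, 0.234360) = -0.953107
  w ← 0.400000 + 0.41·(-0.953107) = 0.009226
s=0.410000, w=0.009226:
  k1 = f(0.410000, 0.009226) = -0.978037
  k2 = f(0.615000, -0.191271) = -1.052732
  w ← 0.009226 + 0.41·(-1.052732) = -0.422394
w(0.82) ≈ -0.4224

-0.4224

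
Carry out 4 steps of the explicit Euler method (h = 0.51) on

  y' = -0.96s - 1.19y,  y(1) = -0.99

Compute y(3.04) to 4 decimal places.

-1.7951

Euler: y_{n+1} = y_n + h·f(s_n, y_n).
s=1.000000, y=-0.990000: f=0.218100 → y ← -0.990000 + 0.51·0.218100 = -0.878769
s=1.510000, y=-0.878769: f=-0.403865 → y ← -0.878769 + 0.51·(-0.403865) = -1.084740
s=2.020000, y=-1.084740: f=-0.648359 → y ← -1.084740 + 0.51·(-0.648359) = -1.415403
s=2.530000, y=-1.415403: f=-0.744470 → y ← -1.415403 + 0.51·(-0.744470) = -1.795083
y(3.04) ≈ -1.7951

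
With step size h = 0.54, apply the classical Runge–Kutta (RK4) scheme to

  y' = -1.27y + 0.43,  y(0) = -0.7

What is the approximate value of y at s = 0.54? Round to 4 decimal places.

RK4: k1 = f(s_n, y_n); k2 = f(s_n + h/2, y_n + (h/2)·k1); k3 = f(s_n + h/2, y_n + (h/2)·k2); k4 = f(s_n + h, y_n + h·k3); y_{n+1} = y_n + (h/6)·(k1 + 2k2 + 2k3 + k4).
s=0.000000, y=-0.700000:
  k1 = f(0.000000, -0.700000) = 1.319000
  k2 = f(0.270000, -0.343870) = 0.866715
  k3 = f(0.270000, -0.465987) = 1.021803
  k4 = f(0.540000, -0.148226) = 0.618247
  y ← -0.700000 + (0.54/6)·(k1 + 2k2 + 2k3 + k4) = -0.185714
y(0.54) ≈ -0.1857

-0.1857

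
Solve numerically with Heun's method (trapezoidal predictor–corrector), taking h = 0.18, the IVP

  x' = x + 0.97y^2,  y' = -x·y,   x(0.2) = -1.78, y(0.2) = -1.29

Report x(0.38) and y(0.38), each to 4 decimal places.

Heun on (x,y): k1 = f(t_n, state_n); k2 = f(t_n + h, state_n + h·k1); state_{n+1} = state_n + (h/2)·(k1 + k2).
0.200000: (-1.780000, -1.290000)
  k1 = (-0.165823, -2.296200)
  predictor → (-1.809848, -1.703316)
  k2 = (1.004399, -3.082743)
  → (-1.704528, -1.774105)
(x(0.38), y(0.38)) ≈ (-1.7045, -1.7741)

-1.7045, -1.7741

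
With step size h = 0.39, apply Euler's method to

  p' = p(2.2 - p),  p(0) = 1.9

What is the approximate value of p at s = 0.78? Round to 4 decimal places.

2.1866

Euler: p_{n+1} = p_n + h·f(s_n, p_n).
s=0.000000, p=1.900000: f=0.570000 → p ← 1.900000 + 0.39·0.570000 = 2.122300
s=0.390000, p=2.122300: f=0.164903 → p ← 2.122300 + 0.39·0.164903 = 2.186612
p(0.78) ≈ 2.1866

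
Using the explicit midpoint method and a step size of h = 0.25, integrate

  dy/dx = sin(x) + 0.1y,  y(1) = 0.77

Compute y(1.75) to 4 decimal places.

Midpoint: k1 = f(x_n, y_n); k2 = f(x_n + h/2, y_n + (h/2)·k1); y_{n+1} = y_n + h·k2.
x=1.000000, y=0.770000:
  k1 = f(1.000000, 0.770000) = 0.918471
  k2 = f(1.125000, 0.884809) = 0.990748
  y ← 0.770000 + 0.25·0.990748 = 1.017687
x=1.250000, y=1.017687:
  k1 = f(1.250000, 1.017687) = 1.050753
  k2 = f(1.375000, 1.149031) = 1.095796
  y ← 1.017687 + 0.25·1.095796 = 1.291636
x=1.500000, y=1.291636:
  k1 = f(1.500000, 1.291636) = 1.126659
  k2 = f(1.625000, 1.432468) = 1.141778
  y ← 1.291636 + 0.25·1.141778 = 1.577081
y(1.75) ≈ 1.5771

1.5771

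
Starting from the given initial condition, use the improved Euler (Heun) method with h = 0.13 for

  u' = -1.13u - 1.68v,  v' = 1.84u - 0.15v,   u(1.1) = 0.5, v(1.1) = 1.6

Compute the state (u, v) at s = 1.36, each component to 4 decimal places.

-0.2452, 1.5842

Heun on (u,v): k1 = f(s_n, state_n); k2 = f(s_n + h, state_n + h·k1); state_{n+1} = state_n + (h/2)·(k1 + k2).
1.100000: (0.500000, 1.600000)
  k1 = (-3.253000, 0.680000)
  predictor → (0.077110, 1.688400)
  k2 = (-2.923646, -0.111378)
  → (0.098518, 1.636960)
1.230000: (0.098518, 1.636960)
  k1 = (-2.861419, -0.064271)
  predictor → (-0.273466, 1.628605)
  k2 = (-2.427040, -0.747469)
  → (-0.245232, 1.584197)
(u(1.36), v(1.36)) ≈ (-0.2452, 1.5842)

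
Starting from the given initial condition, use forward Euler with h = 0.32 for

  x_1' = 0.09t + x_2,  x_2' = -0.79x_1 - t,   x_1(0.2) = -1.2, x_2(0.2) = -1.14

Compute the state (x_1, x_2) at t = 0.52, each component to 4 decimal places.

-1.5590, -0.9006

Euler on (x_1,x_2): x_1_{n+1} = x_1_n + h·x_1', x_2_{n+1} = x_2_n + h·x_2'.
0.200000: (-1.200000, -1.140000); f=(-1.122000, 0.748000) → (-1.559040, -0.900640)
(x_1(0.52), x_2(0.52)) ≈ (-1.5590, -0.9006)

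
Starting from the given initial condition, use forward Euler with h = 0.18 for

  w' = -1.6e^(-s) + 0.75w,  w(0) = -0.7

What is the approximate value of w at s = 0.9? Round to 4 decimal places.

-2.7377

Euler: w_{n+1} = w_n + h·f(s_n, w_n).
s=0.000000, w=-0.700000: f=-2.125000 → w ← -0.700000 + 0.18·(-2.125000) = -1.082500
s=0.180000, w=-1.082500: f=-2.148307 → w ← -1.082500 + 0.18·(-2.148307) = -1.469195
s=0.360000, w=-1.469195: f=-2.218179 → w ← -1.469195 + 0.18·(-2.218179) = -1.868467
s=0.540000, w=-1.868467: f=-2.333748 → w ← -1.868467 + 0.18·(-2.333748) = -2.288542
s=0.720000, w=-2.288542: f=-2.495210 → w ← -2.288542 + 0.18·(-2.495210) = -2.737680
w(0.9) ≈ -2.7377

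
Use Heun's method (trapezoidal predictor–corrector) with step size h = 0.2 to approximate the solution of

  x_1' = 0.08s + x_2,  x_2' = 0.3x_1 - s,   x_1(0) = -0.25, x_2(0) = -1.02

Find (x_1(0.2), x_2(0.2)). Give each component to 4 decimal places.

Heun on (x_1,x_2): k1 = f(s_n, state_n); k2 = f(s_n + h, state_n + h·k1); state_{n+1} = state_n + (h/2)·(k1 + k2).
0.000000: (-0.250000, -1.020000)
  k1 = (-1.020000, -0.075000)
  predictor → (-0.454000, -1.035000)
  k2 = (-1.019000, -0.336200)
  → (-0.453900, -1.061120)
(x_1(0.2), x_2(0.2)) ≈ (-0.4539, -1.0611)

-0.4539, -1.0611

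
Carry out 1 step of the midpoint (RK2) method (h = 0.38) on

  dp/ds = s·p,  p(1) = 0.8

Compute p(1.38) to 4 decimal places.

1.2305

Midpoint: k1 = f(s_n, p_n); k2 = f(s_n + h/2, p_n + (h/2)·k1); p_{n+1} = p_n + h·k2.
s=1.000000, p=0.800000:
  k1 = f(1.000000, 0.800000) = 0.800000
  k2 = f(1.190000, 0.952000) = 1.132880
  p ← 0.800000 + 0.38·1.132880 = 1.230494
p(1.38) ≈ 1.2305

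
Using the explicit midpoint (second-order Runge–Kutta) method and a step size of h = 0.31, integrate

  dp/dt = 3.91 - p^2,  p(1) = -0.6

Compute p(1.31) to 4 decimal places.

0.6113

Midpoint: k1 = f(t_n, p_n); k2 = f(t_n + h/2, p_n + (h/2)·k1); p_{n+1} = p_n + h·k2.
t=1.000000, p=-0.600000:
  k1 = f(1.000000, -0.600000) = 3.550000
  k2 = f(1.155000, -0.049750) = 3.907525
  p ← -0.600000 + 0.31·3.907525 = 0.611333
p(1.31) ≈ 0.6113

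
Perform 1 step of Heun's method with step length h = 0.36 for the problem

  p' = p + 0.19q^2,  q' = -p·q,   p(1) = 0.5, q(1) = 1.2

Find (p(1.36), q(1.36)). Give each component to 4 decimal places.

Heun on (p,q): k1 = f(t_n, state_n); k2 = f(t_n + h, state_n + h·k1); state_{n+1} = state_n + (h/2)·(k1 + k2).
1.000000: (0.500000, 1.200000)
  k1 = (0.773600, -0.600000)
  predictor → (0.778496, 0.984000)
  k2 = (0.962465, -0.766040)
  → (0.812492, 0.954113)
(p(1.36), q(1.36)) ≈ (0.8125, 0.9541)

0.8125, 0.9541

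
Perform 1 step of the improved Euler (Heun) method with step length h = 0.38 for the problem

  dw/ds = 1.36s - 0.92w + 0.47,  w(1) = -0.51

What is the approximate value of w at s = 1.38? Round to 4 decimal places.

0.3092

Heun: k1 = f(s_n, w_n); k2 = f(s_n + h, w_n + h·k1); w_{n+1} = w_n + (h/2)·(k1 + k2).
s=1.000000, w=-0.510000:
  k1 = f(1.000000, -0.510000) = 2.299200
  k2 = f(1.380000, 0.363696) = 2.012200
  w ← -0.510000 + (0.38/2)·(2.299200 + 2.012200) = 0.309166
w(1.38) ≈ 0.3092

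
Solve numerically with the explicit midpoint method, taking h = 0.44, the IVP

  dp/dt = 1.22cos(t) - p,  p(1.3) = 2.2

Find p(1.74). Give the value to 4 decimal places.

1.4406

Midpoint: k1 = f(t_n, p_n); k2 = f(t_n + h/2, p_n + (h/2)·k1); p_{n+1} = p_n + h·k2.
t=1.300000, p=2.200000:
  k1 = f(1.300000, 2.200000) = -1.873651
  k2 = f(1.520000, 1.787797) = -1.725852
  p ← 2.200000 + 0.44·(-1.725852) = 1.440625
p(1.74) ≈ 1.4406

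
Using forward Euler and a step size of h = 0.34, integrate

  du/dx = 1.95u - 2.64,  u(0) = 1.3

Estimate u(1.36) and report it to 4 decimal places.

Euler: u_{n+1} = u_n + h·f(x_n, u_n).
x=0.000000, u=1.300000: f=-0.105000 → u ← 1.300000 + 0.34·(-0.105000) = 1.264300
x=0.340000, u=1.264300: f=-0.174615 → u ← 1.264300 + 0.34·(-0.174615) = 1.204931
x=0.680000, u=1.204931: f=-0.290385 → u ← 1.204931 + 0.34·(-0.290385) = 1.106200
x=1.020000, u=1.106200: f=-0.482910 → u ← 1.106200 + 0.34·(-0.482910) = 0.942011
u(1.36) ≈ 0.9420

0.9420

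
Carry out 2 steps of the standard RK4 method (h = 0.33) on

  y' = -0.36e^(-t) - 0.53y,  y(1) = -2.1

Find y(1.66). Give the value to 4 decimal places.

-1.5331

RK4: k1 = f(t_n, y_n); k2 = f(t_n + h/2, y_n + (h/2)·k1); k3 = f(t_n + h/2, y_n + (h/2)·k2); k4 = f(t_n + h, y_n + h·k3); y_{n+1} = y_n + (h/6)·(k1 + 2k2 + 2k3 + k4).
t=1.000000, y=-2.100000:
  k1 = f(1.000000, -2.100000) = 0.980563
  k2 = f(1.165000, -1.938207) = 0.914958
  k3 = f(1.165000, -1.949032) = 0.920695
  k4 = f(1.330000, -1.796171) = 0.856759
  y ← -2.100000 + (0.33/6)·(k1 + 2k2 + 2k3 + k4) = -1.797026
t=1.330000, y=-1.797026:
  k1 = f(1.330000, -1.797026) = 0.857212
  k2 = f(1.495000, -1.655586) = 0.796731
  k3 = f(1.495000, -1.665565) = 0.802020
  k4 = f(1.660000, -1.532359) = 0.743700
  y ← -1.797026 + (0.33/6)·(k1 + 2k2 + 2k3 + k4) = -1.533113
y(1.66) ≈ -1.5331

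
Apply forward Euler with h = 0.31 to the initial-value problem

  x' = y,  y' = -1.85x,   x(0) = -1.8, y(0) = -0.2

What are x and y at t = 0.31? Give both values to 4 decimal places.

Euler on (x,y): x_{n+1} = x_n + h·x', y_{n+1} = y_n + h·y'.
0.000000: (-1.800000, -0.200000); f=(-0.200000, 3.330000) → (-1.862000, 0.832300)
(x(0.31), y(0.31)) ≈ (-1.8620, 0.8323)

-1.8620, 0.8323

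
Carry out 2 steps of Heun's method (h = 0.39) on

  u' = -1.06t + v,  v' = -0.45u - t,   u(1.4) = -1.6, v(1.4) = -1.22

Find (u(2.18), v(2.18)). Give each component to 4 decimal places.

Heun on (u,v): k1 = f(t_n, state_n); k2 = f(t_n + h, state_n + h·k1); state_{n+1} = state_n + (h/2)·(k1 + k2).
1.400000: (-1.600000, -1.220000)
  k1 = (-2.704000, -0.680000)
  predictor → (-2.654560, -1.485200)
  k2 = (-3.382600, -0.595448)
  → (-2.786887, -1.468712)
1.790000: (-2.786887, -1.468712)
  k1 = (-3.366112, -0.535901)
  predictor → (-4.099671, -1.677714)
  k2 = (-3.988514, -0.335148)
  → (-4.221039, -1.638567)
(u(2.18), v(2.18)) ≈ (-4.2210, -1.6386)

-4.2210, -1.6386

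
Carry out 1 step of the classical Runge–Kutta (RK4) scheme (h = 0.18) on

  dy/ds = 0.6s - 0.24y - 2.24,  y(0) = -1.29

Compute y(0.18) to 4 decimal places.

RK4: k1 = f(s_n, y_n); k2 = f(s_n + h/2, y_n + (h/2)·k1); k3 = f(s_n + h/2, y_n + (h/2)·k2); k4 = f(s_n + h, y_n + h·k3); y_{n+1} = y_n + (h/6)·(k1 + 2k2 + 2k3 + k4).
s=0.000000, y=-1.290000:
  k1 = f(0.000000, -1.290000) = -1.930400
  k2 = f(0.090000, -1.463736) = -1.834703
  k3 = f(0.090000, -1.455123) = -1.836770
  k4 = f(0.180000, -1.620619) = -1.743052
  y ← -1.290000 + (0.18/6)·(k1 + 2k2 + 2k3 + k4) = -1.620492
y(0.18) ≈ -1.6205

-1.6205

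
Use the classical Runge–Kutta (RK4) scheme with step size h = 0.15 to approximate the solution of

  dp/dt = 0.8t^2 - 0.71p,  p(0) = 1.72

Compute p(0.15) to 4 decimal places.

RK4: k1 = f(t_n, p_n); k2 = f(t_n + h/2, p_n + (h/2)·k1); k3 = f(t_n + h/2, p_n + (h/2)·k2); k4 = f(t_n + h, p_n + h·k3); p_{n+1} = p_n + (h/6)·(k1 + 2k2 + 2k3 + k4).
t=0.000000, p=1.720000:
  k1 = f(0.000000, 1.720000) = -1.221200
  k2 = f(0.075000, 1.628410) = -1.151671
  k3 = f(0.075000, 1.633625) = -1.155374
  k4 = f(0.150000, 1.546694) = -1.080153
  p ← 1.720000 + (0.15/6)·(k1 + 2k2 + 2k3 + k4) = 1.547114
p(0.15) ≈ 1.5471

1.5471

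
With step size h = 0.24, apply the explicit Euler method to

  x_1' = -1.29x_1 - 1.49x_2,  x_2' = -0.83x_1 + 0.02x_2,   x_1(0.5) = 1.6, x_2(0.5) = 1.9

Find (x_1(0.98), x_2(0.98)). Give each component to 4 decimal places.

Euler on (x_1,x_2): x_1_{n+1} = x_1_n + h·x_1', x_2_{n+1} = x_2_n + h·x_2'.
0.500000: (1.600000, 1.900000); f=(-4.895000, -1.290000) → (0.425200, 1.590400)
0.740000: (0.425200, 1.590400); f=(-2.918204, -0.321108) → (-0.275169, 1.513334)
(x_1(0.98), x_2(0.98)) ≈ (-0.2752, 1.5133)

-0.2752, 1.5133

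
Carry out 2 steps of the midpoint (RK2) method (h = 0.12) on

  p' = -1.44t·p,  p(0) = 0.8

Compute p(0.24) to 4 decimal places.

0.7673

Midpoint: k1 = f(t_n, p_n); k2 = f(t_n + h/2, p_n + (h/2)·k1); p_{n+1} = p_n + h·k2.
t=0.000000, p=0.800000:
  k1 = f(0.000000, 0.800000) = 0.000000
  k2 = f(0.060000, 0.800000) = -0.069120
  p ← 0.800000 + 0.12·(-0.069120) = 0.791706
t=0.120000, p=0.791706:
  k1 = f(0.120000, 0.791706) = -0.136807
  k2 = f(0.180000, 0.783497) = -0.203082
  p ← 0.791706 + 0.12·(-0.203082) = 0.767336
p(0.24) ≈ 0.7673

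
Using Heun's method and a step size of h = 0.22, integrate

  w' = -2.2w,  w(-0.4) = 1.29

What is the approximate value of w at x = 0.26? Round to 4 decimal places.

0.3274

Heun: k1 = f(x_n, w_n); k2 = f(x_n + h, w_n + h·k1); w_{n+1} = w_n + (h/2)·(k1 + k2).
x=-0.400000, w=1.290000:
  k1 = f(-0.400000, 1.290000) = -2.838000
  k2 = f(-0.180000, 0.665640) = -1.464408
  w ← 1.290000 + (0.22/2)·(-2.838000 + (-1.464408)) = 0.816735
x=-0.180000, w=0.816735:
  k1 = f(-0.180000, 0.816735) = -1.796817
  k2 = f(0.040000, 0.421435) = -0.927158
  w ← 0.816735 + (0.22/2)·(-1.796817 + (-0.927158)) = 0.517098
x=0.040000, w=0.517098:
  k1 = f(0.040000, 0.517098) = -1.137615
  k2 = f(0.260000, 0.266823) = -0.587010
  w ← 0.517098 + (0.22/2)·(-1.137615 + (-0.587010)) = 0.327389
w(0.26) ≈ 0.3274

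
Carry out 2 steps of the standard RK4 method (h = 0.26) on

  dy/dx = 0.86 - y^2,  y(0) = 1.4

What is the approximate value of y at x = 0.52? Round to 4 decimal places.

RK4: k1 = f(x_n, y_n); k2 = f(x_n + h/2, y_n + (h/2)·k1); k3 = f(x_n + h/2, y_n + (h/2)·k2); k4 = f(x_n + h, y_n + h·k3); y_{n+1} = y_n + (h/6)·(k1 + 2k2 + 2k3 + k4).
x=0.000000, y=1.400000:
  k1 = f(0.000000, 1.400000) = -1.100000
  k2 = f(0.130000, 1.257000) = -0.720049
  k3 = f(0.130000, 1.306394) = -0.846664
  k4 = f(0.260000, 1.179867) = -0.532087
  y ← 1.400000 + (0.26/6)·(k1 + 2k2 + 2k3 + k4) = 1.193494
x=0.260000, y=1.193494:
  k1 = f(0.260000, 1.193494) = -0.564429
  k2 = f(0.390000, 1.120119) = -0.394666
  k3 = f(0.390000, 1.142188) = -0.444593
  k4 = f(0.520000, 1.077900) = -0.301869
  y ← 1.193494 + (0.26/6)·(k1 + 2k2 + 2k3 + k4) = 1.083219
y(0.52) ≈ 1.0832

1.0832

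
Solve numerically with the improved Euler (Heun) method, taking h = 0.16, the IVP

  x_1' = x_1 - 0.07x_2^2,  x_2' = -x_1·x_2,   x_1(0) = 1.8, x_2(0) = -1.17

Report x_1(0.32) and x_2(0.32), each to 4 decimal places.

Heun on (x_1,x_2): k1 = f(t_n, state_n); k2 = f(t_n + h, state_n + h·k1); state_{n+1} = state_n + (h/2)·(k1 + k2).
0.000000: (1.800000, -1.170000)
  k1 = (1.704177, 2.106000)
  predictor → (2.072668, -0.833040)
  k2 = (2.024091, 1.726616)
  → (2.098261, -0.863391)
0.160000: (2.098261, -0.863391)
  k1 = (2.046080, 1.811620)
  predictor → (2.425634, -0.573532)
  k2 = (2.402609, 1.391178)
  → (2.454157, -0.607167)
(x_1(0.32), x_2(0.32)) ≈ (2.4542, -0.6072)

2.4542, -0.6072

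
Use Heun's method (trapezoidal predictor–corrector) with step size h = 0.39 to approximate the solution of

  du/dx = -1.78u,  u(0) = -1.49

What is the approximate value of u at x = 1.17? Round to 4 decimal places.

Heun: k1 = f(x_n, u_n); k2 = f(x_n + h, u_n + h·k1); u_{n+1} = u_n + (h/2)·(k1 + k2).
x=0.000000, u=-1.490000:
  k1 = f(0.000000, -1.490000) = 2.652200
  k2 = f(0.390000, -0.455642) = 0.811043
  u ← -1.490000 + (0.39/2)·(2.652200 + 0.811043) = -0.814668
x=0.390000, u=-0.814668:
  k1 = f(0.390000, -0.814668) = 1.450108
  k2 = f(0.780000, -0.249125) = 0.443443
  u ← -0.814668 + (0.39/2)·(1.450108 + 0.443443) = -0.445425
x=0.780000, u=-0.445425:
  k1 = f(0.780000, -0.445425) = 0.792857
  k2 = f(1.170000, -0.136211) = 0.242456
  u ← -0.445425 + (0.39/2)·(0.792857 + 0.242456) = -0.243539
u(1.17) ≈ -0.2435

-0.2435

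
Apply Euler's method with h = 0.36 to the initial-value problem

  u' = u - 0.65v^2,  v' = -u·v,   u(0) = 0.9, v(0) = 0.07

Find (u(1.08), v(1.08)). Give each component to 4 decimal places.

2.2609, 0.0106

Euler on (u,v): u_{n+1} = u_n + h·u', v_{n+1} = v_n + h·v'.
0.000000: (0.900000, 0.070000); f=(0.896815, -0.063000) → (1.222853, 0.047320)
0.360000: (1.222853, 0.047320); f=(1.221398, -0.057865) → (1.662557, 0.026488)
0.720000: (1.662557, 0.026488); f=(1.662101, -0.044039) → (2.260913, 0.010635)
(u(1.08), v(1.08)) ≈ (2.2609, 0.0106)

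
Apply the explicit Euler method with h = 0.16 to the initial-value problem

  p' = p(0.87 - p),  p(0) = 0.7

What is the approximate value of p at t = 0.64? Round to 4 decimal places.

Euler: p_{n+1} = p_n + h·f(t_n, p_n).
t=0.000000, p=0.700000: f=0.119000 → p ← 0.700000 + 0.16·0.119000 = 0.719040
t=0.160000, p=0.719040: f=0.108546 → p ← 0.719040 + 0.16·0.108546 = 0.736407
t=0.320000, p=0.736407: f=0.098379 → p ← 0.736407 + 0.16·0.098379 = 0.752148
t=0.480000, p=0.752148: f=0.088642 → p ← 0.752148 + 0.16·0.088642 = 0.766331
p(0.64) ≈ 0.7663

0.7663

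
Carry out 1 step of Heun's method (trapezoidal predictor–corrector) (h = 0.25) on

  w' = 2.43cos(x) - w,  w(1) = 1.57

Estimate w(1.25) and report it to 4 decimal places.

1.4454

Heun: k1 = f(x_n, w_n); k2 = f(x_n + h, w_n + h·k1); w_{n+1} = w_n + (h/2)·(k1 + k2).
x=1.000000, w=1.570000:
  k1 = f(1.000000, 1.570000) = -0.257065
  k2 = f(1.250000, 1.505734) = -0.739500
  w ← 1.570000 + (0.25/2)·(-0.257065 + (-0.739500)) = 1.445429
w(1.25) ≈ 1.4454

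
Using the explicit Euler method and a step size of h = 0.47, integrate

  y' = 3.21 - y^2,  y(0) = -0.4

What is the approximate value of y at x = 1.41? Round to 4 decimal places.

1.5926

Euler: y_{n+1} = y_n + h·f(x_n, y_n).
x=0.000000, y=-0.400000: f=3.050000 → y ← -0.400000 + 0.47·3.050000 = 1.033500
x=0.470000, y=1.033500: f=2.141878 → y ← 1.033500 + 0.47·2.141878 = 2.040183
x=0.940000, y=2.040183: f=-0.952345 → y ← 2.040183 + 0.47·(-0.952345) = 1.592580
y(1.41) ≈ 1.5926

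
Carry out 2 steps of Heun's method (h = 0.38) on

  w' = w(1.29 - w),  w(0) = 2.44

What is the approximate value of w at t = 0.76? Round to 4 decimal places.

Heun: k1 = f(t_n, w_n); k2 = f(t_n + h, w_n + h·k1); w_{n+1} = w_n + (h/2)·(k1 + k2).
t=0.000000, w=2.440000:
  k1 = f(0.000000, 2.440000) = -2.806000
  k2 = f(0.380000, 1.373720) = -0.115008
  w ← 2.440000 + (0.38/2)·(-2.806000 + (-0.115008)) = 1.885009
t=0.380000, w=1.885009:
  k1 = f(0.380000, 1.885009) = -1.121596
  k2 = f(0.760000, 1.458802) = -0.246249
  w ← 1.885009 + (0.38/2)·(-1.121596 + (-0.246249)) = 1.625118
w(0.76) ≈ 1.6251

1.6251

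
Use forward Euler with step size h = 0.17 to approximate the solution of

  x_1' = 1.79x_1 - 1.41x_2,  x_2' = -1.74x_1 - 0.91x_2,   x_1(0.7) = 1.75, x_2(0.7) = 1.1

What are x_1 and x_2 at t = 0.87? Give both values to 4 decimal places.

2.0189, 0.4122

Euler on (x_1,x_2): x_1_{n+1} = x_1_n + h·x_1', x_2_{n+1} = x_2_n + h·x_2'.
0.700000: (1.750000, 1.100000); f=(1.581500, -4.046000) → (2.018855, 0.412180)
(x_1(0.87), x_2(0.87)) ≈ (2.0189, 0.4122)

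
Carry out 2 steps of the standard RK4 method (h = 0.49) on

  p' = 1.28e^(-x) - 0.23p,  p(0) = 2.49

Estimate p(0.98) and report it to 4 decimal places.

RK4: k1 = f(x_n, p_n); k2 = f(x_n + h/2, p_n + (h/2)·k1); k3 = f(x_n + h/2, p_n + (h/2)·k2); k4 = f(x_n + h, p_n + h·k3); p_{n+1} = p_n + (h/6)·(k1 + 2k2 + 2k3 + k4).
x=0.000000, p=2.490000:
  k1 = f(0.000000, 2.490000) = 0.707300
  k2 = f(0.245000, 2.663289) = 0.389305
  k3 = f(0.245000, 2.585380) = 0.407224
  k4 = f(0.490000, 2.689540) = 0.165568
  p ← 2.490000 + (0.49/6)·(k1 + 2k2 + 2k3 + k4) = 2.691384
x=0.490000, p=2.691384:
  k1 = f(0.490000, 2.691384) = 0.165143
  k2 = f(0.735000, 2.731844) = -0.014557
  k3 = f(0.735000, 2.687818) = -0.004431
  k4 = f(0.980000, 2.689213) = -0.138121
  p ← 2.691384 + (0.49/6)·(k1 + 2k2 + 2k3 + k4) = 2.690490
p(0.98) ≈ 2.6905

2.6905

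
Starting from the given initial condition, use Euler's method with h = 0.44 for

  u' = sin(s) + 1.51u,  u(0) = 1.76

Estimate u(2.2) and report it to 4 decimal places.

25.4254

Euler: u_{n+1} = u_n + h·f(s_n, u_n).
s=0.000000, u=1.760000: f=2.657600 → u ← 1.760000 + 0.44·2.657600 = 2.929344
s=0.440000, u=2.929344: f=4.849249 → u ← 2.929344 + 0.44·4.849249 = 5.063014
s=0.880000, u=5.063014: f=8.415889 → u ← 5.063014 + 0.44·8.415889 = 8.766005
s=1.320000, u=8.766005: f=14.205382 → u ← 8.766005 + 0.44·14.205382 = 15.016373
s=1.760000, u=15.016373: f=23.656878 → u ← 15.016373 + 0.44·23.656878 = 25.425399
u(2.2) ≈ 25.4254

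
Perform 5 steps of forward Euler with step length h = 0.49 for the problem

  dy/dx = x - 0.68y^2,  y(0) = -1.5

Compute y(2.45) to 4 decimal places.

Euler: y_{n+1} = y_n + h·f(x_n, y_n).
x=0.000000, y=-1.500000: f=-1.530000 → y ← -1.500000 + 0.49·(-1.530000) = -2.249700
x=0.490000, y=-2.249700: f=-2.951582 → y ← -2.249700 + 0.49·(-2.951582) = -3.695975
x=0.980000, y=-3.695975: f=-8.308958 → y ← -3.695975 + 0.49·(-8.308958) = -7.767365
x=1.470000, y=-7.767365: f=-39.555730 → y ← -7.767365 + 0.49·(-39.555730) = -27.149672
x=1.960000, y=-27.149672: f=-499.271200 → y ← -27.149672 + 0.49·(-499.271200) = -271.792560
y(2.45) ≈ -271.7926

-271.7926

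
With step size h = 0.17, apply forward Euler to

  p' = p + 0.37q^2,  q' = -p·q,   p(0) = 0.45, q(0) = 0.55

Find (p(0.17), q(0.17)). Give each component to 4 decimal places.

Euler on (p,q): p_{n+1} = p_n + h·p', q_{n+1} = q_n + h·q'.
0.000000: (0.450000, 0.550000); f=(0.561925, -0.247500) → (0.545527, 0.507925)
(p(0.17), q(0.17)) ≈ (0.5455, 0.5079)

0.5455, 0.5079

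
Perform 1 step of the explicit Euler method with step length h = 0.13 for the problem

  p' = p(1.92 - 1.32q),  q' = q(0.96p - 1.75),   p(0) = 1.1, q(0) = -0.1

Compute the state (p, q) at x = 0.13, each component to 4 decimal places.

Euler on (p,q): p_{n+1} = p_n + h·p', q_{n+1} = q_n + h·q'.
0.000000: (1.100000, -0.100000); f=(2.257200, 0.069400) → (1.393436, -0.090978)
(p(0.13), q(0.13)) ≈ (1.3934, -0.0910)

1.3934, -0.0910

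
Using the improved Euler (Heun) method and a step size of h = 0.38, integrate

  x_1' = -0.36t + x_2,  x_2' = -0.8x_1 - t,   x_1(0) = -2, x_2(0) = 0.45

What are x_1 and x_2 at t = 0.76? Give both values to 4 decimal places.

Heun on (x_1,x_2): k1 = f(t_n, state_n); k2 = f(t_n + h, state_n + h·k1); state_{n+1} = state_n + (h/2)·(k1 + k2).
0.000000: (-2.000000, 0.450000)
  k1 = (0.450000, 1.600000)
  predictor → (-1.829000, 1.058000)
  k2 = (0.921200, 1.083200)
  → (-1.739472, 0.959808)
0.380000: (-1.739472, 0.959808)
  k1 = (0.823008, 1.011578)
  predictor → (-1.426729, 1.344207)
  k2 = (1.070607, 0.381383)
  → (-1.379685, 1.224471)
(x_1(0.76), x_2(0.76)) ≈ (-1.3797, 1.2245)

-1.3797, 1.2245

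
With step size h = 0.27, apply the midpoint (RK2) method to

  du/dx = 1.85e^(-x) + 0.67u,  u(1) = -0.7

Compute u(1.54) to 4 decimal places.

-0.6560

Midpoint: k1 = f(x_n, u_n); k2 = f(x_n + h/2, u_n + (h/2)·k1); u_{n+1} = u_n + h·k2.
x=1.000000, u=-0.700000:
  k1 = f(1.000000, -0.700000) = 0.211577
  k2 = f(1.135000, -0.671437) = 0.144768
  u ← -0.700000 + 0.27·0.144768 = -0.660913
x=1.270000, u=-0.660913:
  k1 = f(1.270000, -0.660913) = 0.076727
  k2 = f(1.405000, -0.650554) = 0.018058
  u ← -0.660913 + 0.27·0.018058 = -0.656037
u(1.54) ≈ -0.6560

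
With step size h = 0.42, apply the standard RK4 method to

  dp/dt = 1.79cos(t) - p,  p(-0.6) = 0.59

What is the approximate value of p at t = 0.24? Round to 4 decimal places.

RK4: k1 = f(t_n, p_n); k2 = f(t_n + h/2, p_n + (h/2)·k1); k3 = f(t_n + h/2, p_n + (h/2)·k2); k4 = f(t_n + h, p_n + h·k3); p_{n+1} = p_n + (h/6)·(k1 + 2k2 + 2k3 + k4).
t=-0.600000, p=0.590000:
  k1 = f(-0.600000, 0.590000) = 0.887351
  k2 = f(-0.390000, 0.776344) = 0.879244
  k3 = f(-0.390000, 0.774641) = 0.880946
  k4 = f(-0.180000, 0.959997) = 0.801083
  p ← 0.590000 + (0.42/6)·(k1 + 2k2 + 2k3 + k4) = 0.954617
t=-0.180000, p=0.954617:
  k1 = f(-0.180000, 0.954617) = 0.806463
  k2 = f(0.030000, 1.123974) = 0.665220
  k3 = f(0.030000, 1.094313) = 0.694881
  k4 = f(0.240000, 1.246467) = 0.492228
  p ← 0.954617 + (0.42/6)·(k1 + 2k2 + 2k3 + k4) = 1.235940
p(0.24) ≈ 1.2359

1.2359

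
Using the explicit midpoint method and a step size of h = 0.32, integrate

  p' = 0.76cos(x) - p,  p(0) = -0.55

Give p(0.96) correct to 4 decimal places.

0.1615

Midpoint: k1 = f(x_n, p_n); k2 = f(x_n + h/2, p_n + (h/2)·k1); p_{n+1} = p_n + h·k2.
x=0.000000, p=-0.550000:
  k1 = f(0.000000, -0.550000) = 1.310000
  k2 = f(0.160000, -0.340400) = 1.090693
  p ← -0.550000 + 0.32·1.090693 = -0.200978
x=0.320000, p=-0.200978:
  k1 = f(0.320000, -0.200978) = 0.922397
  k2 = f(0.480000, -0.053395) = 0.727511
  p ← -0.200978 + 0.32·0.727511 = 0.031825
x=0.640000, p=0.031825:
  k1 = f(0.640000, 0.031825) = 0.577768
  k2 = f(0.800000, 0.124268) = 0.405229
  p ← 0.031825 + 0.32·0.405229 = 0.161498
p(0.96) ≈ 0.1615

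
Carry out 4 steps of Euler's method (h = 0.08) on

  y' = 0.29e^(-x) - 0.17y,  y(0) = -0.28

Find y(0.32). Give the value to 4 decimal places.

-0.1842

Euler: y_{n+1} = y_n + h·f(x_n, y_n).
x=0.000000, y=-0.280000: f=0.337600 → y ← -0.280000 + 0.08·0.337600 = -0.252992
x=0.080000, y=-0.252992: f=0.310712 → y ← -0.252992 + 0.08·0.310712 = -0.228135
x=0.160000, y=-0.228135: f=0.285905 → y ← -0.228135 + 0.08·0.285905 = -0.205263
x=0.240000, y=-0.205263: f=0.263017 → y ← -0.205263 + 0.08·0.263017 = -0.184221
y(0.32) ≈ -0.1842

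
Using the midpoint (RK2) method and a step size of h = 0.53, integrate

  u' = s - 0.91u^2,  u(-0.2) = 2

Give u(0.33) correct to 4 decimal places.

1.5690

Midpoint: k1 = f(s_n, u_n); k2 = f(s_n + h/2, u_n + (h/2)·k1); u_{n+1} = u_n + h·k2.
s=-0.200000, u=2.000000:
  k1 = f(-0.200000, 2.000000) = -3.840000
  k2 = f(0.065000, 0.982400) = -0.813250
  u ← 2.000000 + 0.53·(-0.813250) = 1.568978
u(0.33) ≈ 1.5690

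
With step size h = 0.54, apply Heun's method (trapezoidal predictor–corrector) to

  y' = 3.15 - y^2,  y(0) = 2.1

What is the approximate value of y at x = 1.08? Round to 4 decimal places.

2.0375

Heun: k1 = f(x_n, y_n); k2 = f(x_n + h, y_n + h·k1); y_{n+1} = y_n + (h/2)·(k1 + k2).
x=0.000000, y=2.100000:
  k1 = f(0.000000, 2.100000) = -1.260000
  k2 = f(0.540000, 1.419600) = 1.134736
  y ← 2.100000 + (0.54/2)·(-1.260000 + 1.134736) = 2.066179
x=0.540000, y=2.066179:
  k1 = f(0.540000, 2.066179) = -1.119094
  k2 = f(1.080000, 1.461868) = 1.012943
  y ← 2.066179 + (0.54/2)·(-1.119094 + 1.012943) = 2.037518
y(1.08) ≈ 2.0375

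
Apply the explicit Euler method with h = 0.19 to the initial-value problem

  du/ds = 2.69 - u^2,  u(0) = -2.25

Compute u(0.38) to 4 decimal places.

-3.5756

Euler: u_{n+1} = u_n + h·f(s_n, u_n).
s=0.000000, u=-2.250000: f=-2.372500 → u ← -2.250000 + 0.19·(-2.372500) = -2.700775
s=0.190000, u=-2.700775: f=-4.604186 → u ← -2.700775 + 0.19·(-4.604186) = -3.575570
u(0.38) ≈ -3.5756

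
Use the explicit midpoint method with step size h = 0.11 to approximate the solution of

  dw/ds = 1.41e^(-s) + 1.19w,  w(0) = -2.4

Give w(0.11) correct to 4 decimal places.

Midpoint: k1 = f(s_n, w_n); k2 = f(s_n + h/2, w_n + (h/2)·k1); w_{n+1} = w_n + h·k2.
s=0.000000, w=-2.400000:
  k1 = f(0.000000, -2.400000) = -1.446000
  k2 = f(0.055000, -2.479530) = -1.616097
  w ← -2.400000 + 0.11·(-1.616097) = -2.577771
w(0.11) ≈ -2.5778

-2.5778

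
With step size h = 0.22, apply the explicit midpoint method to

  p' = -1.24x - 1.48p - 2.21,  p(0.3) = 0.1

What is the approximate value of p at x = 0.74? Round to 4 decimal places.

-0.8707

Midpoint: k1 = f(x_n, p_n); k2 = f(x_n + h/2, p_n + (h/2)·k1); p_{n+1} = p_n + h·k2.
x=0.300000, p=0.100000:
  k1 = f(0.300000, 0.100000) = -2.730000
  k2 = f(0.410000, -0.200300) = -2.421956
  p ← 0.100000 + 0.22·(-2.421956) = -0.432830
x=0.520000, p=-0.432830:
  k1 = f(0.520000, -0.432830) = -2.214211
  k2 = f(0.630000, -0.676394) = -1.990138
  p ← -0.432830 + 0.22·(-1.990138) = -0.870661
p(0.74) ≈ -0.8707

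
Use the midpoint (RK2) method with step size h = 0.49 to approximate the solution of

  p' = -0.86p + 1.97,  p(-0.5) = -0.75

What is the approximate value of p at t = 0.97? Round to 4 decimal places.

Midpoint: k1 = f(t_n, p_n); k2 = f(t_n + h/2, p_n + (h/2)·k1); p_{n+1} = p_n + h·k2.
t=-0.500000, p=-0.750000:
  k1 = f(-0.500000, -0.750000) = 2.615000
  k2 = f(-0.255000, -0.109325) = 2.064020
  p ← -0.750000 + 0.49·2.064020 = 0.261370
t=-0.010000, p=0.261370:
  k1 = f(-0.010000, 0.261370) = 1.745222
  k2 = f(0.235000, 0.688949) = 1.377504
  p ← 0.261370 + 0.49·1.377504 = 0.936346
t=0.480000, p=0.936346:
  k1 = f(0.480000, 0.936346) = 1.164742
  k2 = f(0.725000, 1.221708) = 0.919331
  p ← 0.936346 + 0.49·0.919331 = 1.386819
p(0.97) ≈ 1.3868

1.3868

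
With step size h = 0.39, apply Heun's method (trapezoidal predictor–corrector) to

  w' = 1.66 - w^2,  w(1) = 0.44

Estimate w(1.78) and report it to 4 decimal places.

Heun: k1 = f(x_n, w_n); k2 = f(x_n + h, w_n + h·k1); w_{n+1} = w_n + (h/2)·(k1 + k2).
x=1.000000, w=0.440000:
  k1 = f(1.000000, 0.440000) = 1.466400
  k2 = f(1.390000, 1.011896) = 0.636066
  w ← 0.440000 + (0.39/2)·(1.466400 + 0.636066) = 0.849981
x=1.390000, w=0.849981:
  k1 = f(1.390000, 0.849981) = 0.937532
  k2 = f(1.780000, 1.215619) = 0.182271
  w ← 0.849981 + (0.39/2)·(0.937532 + 0.182271) = 1.068343
w(1.78) ≈ 1.0683

1.0683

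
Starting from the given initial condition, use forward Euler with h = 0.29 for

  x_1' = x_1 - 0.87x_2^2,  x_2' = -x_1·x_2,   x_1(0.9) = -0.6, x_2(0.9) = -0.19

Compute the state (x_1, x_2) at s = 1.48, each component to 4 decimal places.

-1.0228, -0.2737

Euler on (x_1,x_2): x_1_{n+1} = x_1_n + h·x_1', x_2_{n+1} = x_2_n + h·x_2'.
0.900000: (-0.600000, -0.190000); f=(-0.631407, -0.114000) → (-0.783108, -0.223060)
1.190000: (-0.783108, -0.223060); f=(-0.826396, -0.174680) → (-1.022763, -0.273717)
(x_1(1.48), x_2(1.48)) ≈ (-1.0228, -0.2737)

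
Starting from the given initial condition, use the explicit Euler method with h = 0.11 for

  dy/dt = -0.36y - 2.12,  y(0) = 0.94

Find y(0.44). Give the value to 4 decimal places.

-0.0791

Euler: y_{n+1} = y_n + h·f(t_n, y_n).
t=0.000000, y=0.940000: f=-2.458400 → y ← 0.940000 + 0.11·(-2.458400) = 0.669576
t=0.110000, y=0.669576: f=-2.361047 → y ← 0.669576 + 0.11·(-2.361047) = 0.409861
t=0.220000, y=0.409861: f=-2.267550 → y ← 0.409861 + 0.11·(-2.267550) = 0.160430
t=0.330000, y=0.160430: f=-2.177755 → y ← 0.160430 + 0.11·(-2.177755) = -0.079123
y(0.44) ≈ -0.0791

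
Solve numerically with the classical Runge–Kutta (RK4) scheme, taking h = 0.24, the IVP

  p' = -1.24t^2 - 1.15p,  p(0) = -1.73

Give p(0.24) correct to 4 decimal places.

-1.3181

RK4: k1 = f(t_n, p_n); k2 = f(t_n + h/2, p_n + (h/2)·k1); k3 = f(t_n + h/2, p_n + (h/2)·k2); k4 = f(t_n + h, p_n + h·k3); p_{n+1} = p_n + (h/6)·(k1 + 2k2 + 2k3 + k4).
t=0.000000, p=-1.730000:
  k1 = f(0.000000, -1.730000) = 1.989500
  k2 = f(0.120000, -1.491260) = 1.697093
  k3 = f(0.120000, -1.526349) = 1.737445
  k4 = f(0.240000, -1.313013) = 1.438541
  p ← -1.730000 + (0.24/6)·(k1 + 2k2 + 2k3 + k4) = -1.318115
p(0.24) ≈ -1.3181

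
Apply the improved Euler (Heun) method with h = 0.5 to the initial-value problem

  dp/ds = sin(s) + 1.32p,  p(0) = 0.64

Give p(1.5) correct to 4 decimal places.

6.0275

Heun: k1 = f(s_n, p_n); k2 = f(s_n + h, p_n + h·k1); p_{n+1} = p_n + (h/2)·(k1 + k2).
s=0.000000, p=0.640000:
  k1 = f(0.000000, 0.640000) = 0.844800
  k2 = f(0.500000, 1.062400) = 1.881794
  p ← 0.640000 + (0.5/2)·(0.844800 + 1.881794) = 1.321648
s=0.500000, p=1.321648:
  k1 = f(0.500000, 1.321648) = 2.224001
  k2 = f(1.000000, 2.433649) = 4.053888
  p ← 1.321648 + (0.5/2)·(2.224001 + 4.053888) = 2.891121
s=1.000000, p=2.891121:
  k1 = f(1.000000, 2.891121) = 4.657750
  k2 = f(1.500000, 5.219996) = 7.887889
  p ← 2.891121 + (0.5/2)·(4.657750 + 7.887889) = 6.027531
p(1.5) ≈ 6.0275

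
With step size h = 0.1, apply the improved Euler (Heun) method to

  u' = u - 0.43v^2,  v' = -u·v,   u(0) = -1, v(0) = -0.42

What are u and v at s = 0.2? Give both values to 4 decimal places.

Heun on (u,v): k1 = f(s_n, state_n); k2 = f(s_n + h, state_n + h·k1); state_{n+1} = state_n + (h/2)·(k1 + k2).
0.000000: (-1.000000, -0.420000)
  k1 = (-1.075852, -0.420000)
  predictor → (-1.107585, -0.462000)
  k2 = (-1.199366, -0.511704)
  → (-1.113761, -0.466585)
0.100000: (-1.113761, -0.466585)
  k1 = (-1.207373, -0.519664)
  predictor → (-1.234498, -0.518552)
  k2 = (-1.350123, -0.640151)
  → (-1.241636, -0.524576)
(u(0.2), v(0.2)) ≈ (-1.2416, -0.5246)

-1.2416, -0.5246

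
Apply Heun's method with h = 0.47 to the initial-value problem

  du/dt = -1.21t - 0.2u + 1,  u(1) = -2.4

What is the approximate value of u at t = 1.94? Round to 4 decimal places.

-2.6790

Heun: k1 = f(t_n, u_n); k2 = f(t_n + h, u_n + h·k1); u_{n+1} = u_n + (h/2)·(k1 + k2).
t=1.000000, u=-2.400000:
  k1 = f(1.000000, -2.400000) = 0.270000
  k2 = f(1.470000, -2.273100) = -0.324080
  u ← -2.400000 + (0.47/2)·(0.270000 + (-0.324080)) = -2.412709
t=1.470000, u=-2.412709:
  k1 = f(1.470000, -2.412709) = -0.296158
  k2 = f(1.940000, -2.551903) = -0.837019
  u ← -2.412709 + (0.47/2)·(-0.296158 + (-0.837019)) = -2.679006
u(1.94) ≈ -2.6790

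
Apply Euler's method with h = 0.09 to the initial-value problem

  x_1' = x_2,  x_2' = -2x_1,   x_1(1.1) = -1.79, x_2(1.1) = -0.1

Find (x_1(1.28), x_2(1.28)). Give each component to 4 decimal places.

Euler on (x_1,x_2): x_1_{n+1} = x_1_n + h·x_1', x_2_{n+1} = x_2_n + h·x_2'.
1.100000: (-1.790000, -0.100000); f=(-0.100000, 3.580000) → (-1.799000, 0.222200)
1.190000: (-1.799000, 0.222200); f=(0.222200, 3.598000) → (-1.779002, 0.546020)
(x_1(1.28), x_2(1.28)) ≈ (-1.7790, 0.5460)

-1.7790, 0.5460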